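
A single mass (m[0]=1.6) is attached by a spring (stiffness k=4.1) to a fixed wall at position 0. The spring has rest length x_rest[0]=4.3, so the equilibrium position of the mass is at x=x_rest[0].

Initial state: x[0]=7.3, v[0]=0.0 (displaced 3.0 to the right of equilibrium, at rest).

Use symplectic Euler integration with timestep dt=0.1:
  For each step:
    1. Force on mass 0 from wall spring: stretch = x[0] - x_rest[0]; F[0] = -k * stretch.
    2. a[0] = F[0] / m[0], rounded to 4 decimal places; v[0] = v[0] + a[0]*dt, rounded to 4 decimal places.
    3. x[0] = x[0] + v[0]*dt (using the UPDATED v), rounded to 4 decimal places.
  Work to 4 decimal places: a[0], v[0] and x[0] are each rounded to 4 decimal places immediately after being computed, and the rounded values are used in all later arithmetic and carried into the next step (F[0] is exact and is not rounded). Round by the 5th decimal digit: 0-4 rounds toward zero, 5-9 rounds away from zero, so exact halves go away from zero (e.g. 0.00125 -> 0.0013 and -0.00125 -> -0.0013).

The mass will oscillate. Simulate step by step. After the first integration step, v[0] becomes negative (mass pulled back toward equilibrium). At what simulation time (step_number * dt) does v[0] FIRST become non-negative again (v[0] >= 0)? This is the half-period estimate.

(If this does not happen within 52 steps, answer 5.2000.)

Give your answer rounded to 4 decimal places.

Step 0: x=[7.3000] v=[0.0000]
Step 1: x=[7.2231] v=[-0.7688]
Step 2: x=[7.0713] v=[-1.5178]
Step 3: x=[6.8485] v=[-2.2280]
Step 4: x=[6.5604] v=[-2.8811]
Step 5: x=[6.2144] v=[-3.4603]
Step 6: x=[5.8193] v=[-3.9509]
Step 7: x=[5.3853] v=[-4.3402]
Step 8: x=[4.9235] v=[-4.6183]
Step 9: x=[4.4457] v=[-4.7781]
Step 10: x=[3.9642] v=[-4.8154]
Step 11: x=[3.4913] v=[-4.7294]
Step 12: x=[3.0391] v=[-4.5222]
Step 13: x=[2.6192] v=[-4.1991]
Step 14: x=[2.2424] v=[-3.7684]
Step 15: x=[1.9183] v=[-3.2411]
Step 16: x=[1.6552] v=[-2.6308]
Step 17: x=[1.4599] v=[-1.9531]
Step 18: x=[1.3374] v=[-1.2253]
Step 19: x=[1.2908] v=[-0.4661]
Step 20: x=[1.3213] v=[0.3050]
First v>=0 after going negative at step 20, time=2.0000

Answer: 2.0000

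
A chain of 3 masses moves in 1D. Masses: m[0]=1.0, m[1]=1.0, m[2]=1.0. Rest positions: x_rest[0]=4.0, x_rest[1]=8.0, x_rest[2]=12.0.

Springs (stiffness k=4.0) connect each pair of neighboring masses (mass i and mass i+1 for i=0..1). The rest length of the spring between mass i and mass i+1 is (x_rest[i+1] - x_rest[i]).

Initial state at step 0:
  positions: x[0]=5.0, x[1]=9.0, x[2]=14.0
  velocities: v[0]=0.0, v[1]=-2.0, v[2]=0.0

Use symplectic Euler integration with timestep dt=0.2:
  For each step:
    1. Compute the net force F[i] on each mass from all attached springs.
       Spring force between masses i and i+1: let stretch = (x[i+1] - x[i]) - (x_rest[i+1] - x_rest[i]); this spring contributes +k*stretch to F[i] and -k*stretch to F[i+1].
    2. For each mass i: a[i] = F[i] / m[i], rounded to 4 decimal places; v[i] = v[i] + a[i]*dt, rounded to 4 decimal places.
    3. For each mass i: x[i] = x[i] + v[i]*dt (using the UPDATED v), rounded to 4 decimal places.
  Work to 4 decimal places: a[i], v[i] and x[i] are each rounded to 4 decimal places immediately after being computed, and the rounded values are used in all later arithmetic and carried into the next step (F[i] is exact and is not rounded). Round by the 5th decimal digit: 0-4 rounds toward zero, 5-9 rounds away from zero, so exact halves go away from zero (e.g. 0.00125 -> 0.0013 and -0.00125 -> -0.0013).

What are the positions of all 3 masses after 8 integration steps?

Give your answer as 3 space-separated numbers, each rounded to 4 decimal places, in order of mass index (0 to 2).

Answer: 4.8084 8.1637 11.8280

Derivation:
Step 0: x=[5.0000 9.0000 14.0000] v=[0.0000 -2.0000 0.0000]
Step 1: x=[5.0000 8.7600 13.8400] v=[0.0000 -1.2000 -0.8000]
Step 2: x=[4.9616 8.7312 13.5072] v=[-0.1920 -0.1440 -1.6640]
Step 3: x=[4.8863 8.8634 13.0502] v=[-0.3763 0.6611 -2.2848]
Step 4: x=[4.8074 9.0292 12.5634] v=[-0.3946 0.8289 -2.4342]
Step 5: x=[4.7640 9.0850 12.1511] v=[-0.2172 0.2788 -2.0616]
Step 6: x=[4.7719 8.9400 11.8882] v=[0.0396 -0.7251 -1.3145]
Step 7: x=[4.8067 8.5998 11.7936] v=[0.1741 -1.7010 -0.4731]
Step 8: x=[4.8084 8.1637 11.8280] v=[0.0086 -2.1804 0.1719]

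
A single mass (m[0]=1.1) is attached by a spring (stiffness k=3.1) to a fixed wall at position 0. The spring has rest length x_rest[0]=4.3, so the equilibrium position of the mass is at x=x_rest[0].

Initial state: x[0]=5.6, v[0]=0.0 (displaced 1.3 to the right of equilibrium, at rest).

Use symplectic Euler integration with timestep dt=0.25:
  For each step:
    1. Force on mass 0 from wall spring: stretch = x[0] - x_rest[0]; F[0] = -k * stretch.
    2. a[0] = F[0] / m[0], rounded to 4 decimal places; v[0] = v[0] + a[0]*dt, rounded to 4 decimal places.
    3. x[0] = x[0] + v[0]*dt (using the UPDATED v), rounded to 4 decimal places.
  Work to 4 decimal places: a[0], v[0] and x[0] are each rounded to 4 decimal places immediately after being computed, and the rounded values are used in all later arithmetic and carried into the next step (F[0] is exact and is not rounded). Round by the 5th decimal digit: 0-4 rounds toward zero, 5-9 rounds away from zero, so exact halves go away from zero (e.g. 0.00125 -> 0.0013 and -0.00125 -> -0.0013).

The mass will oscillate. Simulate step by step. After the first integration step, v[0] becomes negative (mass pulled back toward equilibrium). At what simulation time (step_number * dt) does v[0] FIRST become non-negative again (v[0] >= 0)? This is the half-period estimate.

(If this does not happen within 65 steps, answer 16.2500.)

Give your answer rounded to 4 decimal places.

Step 0: x=[5.6000] v=[0.0000]
Step 1: x=[5.3710] v=[-0.9159]
Step 2: x=[4.9534] v=[-1.6705]
Step 3: x=[4.4207] v=[-2.1309]
Step 4: x=[3.8667] v=[-2.2160]
Step 5: x=[3.3890] v=[-1.9107]
Step 6: x=[3.0718] v=[-1.2689]
Step 7: x=[2.9709] v=[-0.4036]
Step 8: x=[3.1041] v=[0.5328]
First v>=0 after going negative at step 8, time=2.0000

Answer: 2.0000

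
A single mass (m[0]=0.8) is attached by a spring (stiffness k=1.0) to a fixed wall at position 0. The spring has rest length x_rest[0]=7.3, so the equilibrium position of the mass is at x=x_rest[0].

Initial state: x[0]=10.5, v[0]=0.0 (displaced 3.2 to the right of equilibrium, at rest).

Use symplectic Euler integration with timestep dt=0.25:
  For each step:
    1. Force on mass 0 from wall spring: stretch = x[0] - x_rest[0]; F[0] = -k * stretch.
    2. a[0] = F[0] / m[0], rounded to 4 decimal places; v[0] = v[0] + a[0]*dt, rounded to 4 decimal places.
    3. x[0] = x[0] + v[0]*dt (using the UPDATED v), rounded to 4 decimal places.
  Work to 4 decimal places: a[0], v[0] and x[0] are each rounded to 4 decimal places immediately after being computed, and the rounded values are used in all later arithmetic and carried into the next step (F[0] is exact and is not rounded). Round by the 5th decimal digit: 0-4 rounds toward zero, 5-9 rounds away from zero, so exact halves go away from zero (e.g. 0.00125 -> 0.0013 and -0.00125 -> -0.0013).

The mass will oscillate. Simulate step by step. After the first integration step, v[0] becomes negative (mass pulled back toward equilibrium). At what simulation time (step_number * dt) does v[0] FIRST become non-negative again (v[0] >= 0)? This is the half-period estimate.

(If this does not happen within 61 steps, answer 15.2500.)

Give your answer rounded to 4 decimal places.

Step 0: x=[10.5000] v=[0.0000]
Step 1: x=[10.2500] v=[-1.0000]
Step 2: x=[9.7695] v=[-1.9219]
Step 3: x=[9.0961] v=[-2.6936]
Step 4: x=[8.2824] v=[-3.2549]
Step 5: x=[7.3919] v=[-3.5619]
Step 6: x=[6.4943] v=[-3.5906]
Step 7: x=[5.6596] v=[-3.3388]
Step 8: x=[4.9531] v=[-2.8262]
Step 9: x=[4.4299] v=[-2.0928]
Step 10: x=[4.1309] v=[-1.1959]
Step 11: x=[4.0795] v=[-0.2056]
Step 12: x=[4.2797] v=[0.8008]
First v>=0 after going negative at step 12, time=3.0000

Answer: 3.0000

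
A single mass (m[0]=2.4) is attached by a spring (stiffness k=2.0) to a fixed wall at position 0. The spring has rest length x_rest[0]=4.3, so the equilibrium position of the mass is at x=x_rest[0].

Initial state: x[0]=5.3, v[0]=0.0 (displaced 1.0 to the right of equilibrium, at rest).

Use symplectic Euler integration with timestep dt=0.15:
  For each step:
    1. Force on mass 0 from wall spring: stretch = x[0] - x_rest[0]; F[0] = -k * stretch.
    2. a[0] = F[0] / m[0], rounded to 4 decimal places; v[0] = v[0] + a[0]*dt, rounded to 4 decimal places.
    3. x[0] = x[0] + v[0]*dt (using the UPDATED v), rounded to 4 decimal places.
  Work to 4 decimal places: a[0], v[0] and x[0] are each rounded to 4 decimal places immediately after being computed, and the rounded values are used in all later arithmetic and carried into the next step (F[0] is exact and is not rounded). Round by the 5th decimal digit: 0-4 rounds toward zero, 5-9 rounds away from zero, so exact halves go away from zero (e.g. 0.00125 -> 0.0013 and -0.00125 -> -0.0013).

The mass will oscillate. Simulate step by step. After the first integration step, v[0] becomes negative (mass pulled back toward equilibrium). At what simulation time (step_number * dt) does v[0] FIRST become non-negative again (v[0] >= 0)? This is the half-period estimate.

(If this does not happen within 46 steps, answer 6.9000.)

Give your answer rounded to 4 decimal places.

Step 0: x=[5.3000] v=[0.0000]
Step 1: x=[5.2813] v=[-0.1250]
Step 2: x=[5.2441] v=[-0.2477]
Step 3: x=[5.1892] v=[-0.3657]
Step 4: x=[5.1177] v=[-0.4769]
Step 5: x=[5.0308] v=[-0.5791]
Step 6: x=[4.9302] v=[-0.6705]
Step 7: x=[4.8178] v=[-0.7493]
Step 8: x=[4.6957] v=[-0.8140]
Step 9: x=[4.5662] v=[-0.8635]
Step 10: x=[4.4317] v=[-0.8968]
Step 11: x=[4.2947] v=[-0.9133]
Step 12: x=[4.1578] v=[-0.9126]
Step 13: x=[4.0236] v=[-0.8948]
Step 14: x=[3.8946] v=[-0.8603]
Step 15: x=[3.7732] v=[-0.8096]
Step 16: x=[3.6616] v=[-0.7438]
Step 17: x=[3.5620] v=[-0.6640]
Step 18: x=[3.4762] v=[-0.5718]
Step 19: x=[3.4059] v=[-0.4688]
Step 20: x=[3.3524] v=[-0.3570]
Step 21: x=[3.3166] v=[-0.2385]
Step 22: x=[3.2993] v=[-0.1156]
Step 23: x=[3.3007] v=[0.0095]
First v>=0 after going negative at step 23, time=3.4500

Answer: 3.4500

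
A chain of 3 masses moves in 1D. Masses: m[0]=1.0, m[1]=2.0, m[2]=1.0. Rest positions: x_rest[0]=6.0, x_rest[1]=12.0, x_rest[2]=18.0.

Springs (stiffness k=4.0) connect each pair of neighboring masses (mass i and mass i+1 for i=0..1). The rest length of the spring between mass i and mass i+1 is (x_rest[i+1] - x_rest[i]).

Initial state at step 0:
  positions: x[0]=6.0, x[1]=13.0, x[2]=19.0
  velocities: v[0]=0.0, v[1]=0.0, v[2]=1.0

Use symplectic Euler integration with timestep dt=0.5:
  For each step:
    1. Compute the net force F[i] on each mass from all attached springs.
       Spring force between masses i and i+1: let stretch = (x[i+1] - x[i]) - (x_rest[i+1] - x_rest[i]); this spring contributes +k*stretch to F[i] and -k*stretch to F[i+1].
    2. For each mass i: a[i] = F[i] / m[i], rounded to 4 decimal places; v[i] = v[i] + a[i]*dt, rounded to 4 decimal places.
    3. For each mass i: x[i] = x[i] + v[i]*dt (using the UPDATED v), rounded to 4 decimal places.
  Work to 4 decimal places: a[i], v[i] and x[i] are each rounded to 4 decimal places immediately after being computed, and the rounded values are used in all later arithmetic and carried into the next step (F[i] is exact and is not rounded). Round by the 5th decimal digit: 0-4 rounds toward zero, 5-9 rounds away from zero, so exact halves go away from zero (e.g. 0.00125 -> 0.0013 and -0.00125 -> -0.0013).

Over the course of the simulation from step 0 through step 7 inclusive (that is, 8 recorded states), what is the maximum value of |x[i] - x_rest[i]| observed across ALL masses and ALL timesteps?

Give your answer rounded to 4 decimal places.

Answer: 2.2500

Derivation:
Step 0: x=[6.0000 13.0000 19.0000] v=[0.0000 0.0000 1.0000]
Step 1: x=[7.0000 12.5000 19.5000] v=[2.0000 -1.0000 1.0000]
Step 2: x=[7.5000 12.7500 19.0000] v=[1.0000 0.5000 -1.0000]
Step 3: x=[7.2500 13.5000 18.2500] v=[-0.5000 1.5000 -1.5000]
Step 4: x=[7.2500 13.5000 18.7500] v=[0.0000 0.0000 1.0000]
Step 5: x=[7.5000 13.0000 20.0000] v=[0.5000 -1.0000 2.5000]
Step 6: x=[7.2500 13.2500 20.2500] v=[-0.5000 0.5000 0.5000]
Step 7: x=[7.0000 14.0000 19.5000] v=[-0.5000 1.5000 -1.5000]
Max displacement = 2.2500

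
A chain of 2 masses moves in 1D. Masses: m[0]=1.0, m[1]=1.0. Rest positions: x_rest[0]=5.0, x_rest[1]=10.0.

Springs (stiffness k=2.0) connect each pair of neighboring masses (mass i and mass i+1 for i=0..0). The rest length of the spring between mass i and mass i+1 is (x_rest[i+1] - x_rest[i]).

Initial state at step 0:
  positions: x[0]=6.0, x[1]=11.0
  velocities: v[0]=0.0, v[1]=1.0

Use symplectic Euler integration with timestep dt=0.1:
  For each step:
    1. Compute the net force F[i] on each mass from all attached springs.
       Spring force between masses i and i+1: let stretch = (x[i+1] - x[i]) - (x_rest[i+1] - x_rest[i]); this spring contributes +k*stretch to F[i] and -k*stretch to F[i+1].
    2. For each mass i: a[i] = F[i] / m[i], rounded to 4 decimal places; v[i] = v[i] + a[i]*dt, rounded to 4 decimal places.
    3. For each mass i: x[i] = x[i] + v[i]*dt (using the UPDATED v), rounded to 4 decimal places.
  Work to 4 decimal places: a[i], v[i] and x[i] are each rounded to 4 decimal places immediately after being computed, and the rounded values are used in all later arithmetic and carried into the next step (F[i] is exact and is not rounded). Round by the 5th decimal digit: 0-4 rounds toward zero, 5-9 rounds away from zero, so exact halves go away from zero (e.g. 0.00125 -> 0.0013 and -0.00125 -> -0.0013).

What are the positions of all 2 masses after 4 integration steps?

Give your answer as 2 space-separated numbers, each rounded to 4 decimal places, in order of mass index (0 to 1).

Answer: 6.0195 11.3805

Derivation:
Step 0: x=[6.0000 11.0000] v=[0.0000 1.0000]
Step 1: x=[6.0000 11.1000] v=[0.0000 1.0000]
Step 2: x=[6.0020 11.1980] v=[0.0200 0.9800]
Step 3: x=[6.0079 11.2921] v=[0.0592 0.9408]
Step 4: x=[6.0195 11.3805] v=[0.1160 0.8840]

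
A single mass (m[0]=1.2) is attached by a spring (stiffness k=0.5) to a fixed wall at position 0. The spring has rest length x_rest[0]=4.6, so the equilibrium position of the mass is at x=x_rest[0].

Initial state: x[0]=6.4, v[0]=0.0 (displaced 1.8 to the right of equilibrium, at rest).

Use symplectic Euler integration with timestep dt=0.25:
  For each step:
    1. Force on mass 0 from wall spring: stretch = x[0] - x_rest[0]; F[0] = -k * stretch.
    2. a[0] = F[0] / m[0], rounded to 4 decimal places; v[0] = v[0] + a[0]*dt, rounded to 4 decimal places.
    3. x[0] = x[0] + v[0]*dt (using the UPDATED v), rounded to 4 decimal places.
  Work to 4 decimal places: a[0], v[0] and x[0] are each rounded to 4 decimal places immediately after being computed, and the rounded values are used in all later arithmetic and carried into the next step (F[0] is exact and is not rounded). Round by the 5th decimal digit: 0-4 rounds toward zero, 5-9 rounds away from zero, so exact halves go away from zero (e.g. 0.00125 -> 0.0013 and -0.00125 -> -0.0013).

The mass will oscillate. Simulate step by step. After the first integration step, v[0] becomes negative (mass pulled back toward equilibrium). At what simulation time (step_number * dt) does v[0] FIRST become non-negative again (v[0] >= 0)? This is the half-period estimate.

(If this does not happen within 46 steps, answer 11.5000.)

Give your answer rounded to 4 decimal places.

Step 0: x=[6.4000] v=[0.0000]
Step 1: x=[6.3531] v=[-0.1875]
Step 2: x=[6.2606] v=[-0.3701]
Step 3: x=[6.1248] v=[-0.5431]
Step 4: x=[5.9493] v=[-0.7019]
Step 5: x=[5.7387] v=[-0.8425]
Step 6: x=[5.4984] v=[-0.9611]
Step 7: x=[5.2347] v=[-1.0547]
Step 8: x=[4.9545] v=[-1.1208]
Step 9: x=[4.6651] v=[-1.1577]
Step 10: x=[4.3740] v=[-1.1645]
Step 11: x=[4.0888] v=[-1.1410]
Step 12: x=[3.8169] v=[-1.0878]
Step 13: x=[3.5654] v=[-1.0062]
Step 14: x=[3.3408] v=[-0.8984]
Step 15: x=[3.1490] v=[-0.7672]
Step 16: x=[2.9950] v=[-0.6161]
Step 17: x=[2.8828] v=[-0.4489]
Step 18: x=[2.8153] v=[-0.2700]
Step 19: x=[2.7943] v=[-0.0841]
Step 20: x=[2.8203] v=[0.1040]
First v>=0 after going negative at step 20, time=5.0000

Answer: 5.0000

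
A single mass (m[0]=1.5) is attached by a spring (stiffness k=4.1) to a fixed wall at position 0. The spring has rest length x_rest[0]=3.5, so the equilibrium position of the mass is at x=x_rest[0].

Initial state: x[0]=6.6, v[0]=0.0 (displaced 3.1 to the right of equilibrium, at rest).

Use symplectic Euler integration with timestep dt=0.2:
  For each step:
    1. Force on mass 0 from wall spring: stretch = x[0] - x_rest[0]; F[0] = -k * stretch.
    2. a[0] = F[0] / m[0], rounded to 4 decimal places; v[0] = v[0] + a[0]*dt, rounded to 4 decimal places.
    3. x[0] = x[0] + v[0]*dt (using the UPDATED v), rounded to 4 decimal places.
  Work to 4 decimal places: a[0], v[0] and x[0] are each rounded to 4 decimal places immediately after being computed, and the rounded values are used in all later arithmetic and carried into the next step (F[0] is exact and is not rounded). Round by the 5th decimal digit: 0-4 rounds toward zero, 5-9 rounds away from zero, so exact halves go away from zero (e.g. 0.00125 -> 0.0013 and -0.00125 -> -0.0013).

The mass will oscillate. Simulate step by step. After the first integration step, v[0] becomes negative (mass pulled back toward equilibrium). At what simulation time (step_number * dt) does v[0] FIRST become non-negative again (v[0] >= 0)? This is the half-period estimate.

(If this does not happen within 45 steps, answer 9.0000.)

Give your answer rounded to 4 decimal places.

Answer: 2.0000

Derivation:
Step 0: x=[6.6000] v=[0.0000]
Step 1: x=[6.2611] v=[-1.6947]
Step 2: x=[5.6203] v=[-3.2041]
Step 3: x=[4.7477] v=[-4.3632]
Step 4: x=[3.7386] v=[-5.0453]
Step 5: x=[2.7035] v=[-5.1757]
Step 6: x=[1.7554] v=[-4.7403]
Step 7: x=[0.9981] v=[-3.7866]
Step 8: x=[0.5143] v=[-2.4189]
Step 9: x=[0.3570] v=[-0.7867]
Step 10: x=[0.5433] v=[0.9315]
First v>=0 after going negative at step 10, time=2.0000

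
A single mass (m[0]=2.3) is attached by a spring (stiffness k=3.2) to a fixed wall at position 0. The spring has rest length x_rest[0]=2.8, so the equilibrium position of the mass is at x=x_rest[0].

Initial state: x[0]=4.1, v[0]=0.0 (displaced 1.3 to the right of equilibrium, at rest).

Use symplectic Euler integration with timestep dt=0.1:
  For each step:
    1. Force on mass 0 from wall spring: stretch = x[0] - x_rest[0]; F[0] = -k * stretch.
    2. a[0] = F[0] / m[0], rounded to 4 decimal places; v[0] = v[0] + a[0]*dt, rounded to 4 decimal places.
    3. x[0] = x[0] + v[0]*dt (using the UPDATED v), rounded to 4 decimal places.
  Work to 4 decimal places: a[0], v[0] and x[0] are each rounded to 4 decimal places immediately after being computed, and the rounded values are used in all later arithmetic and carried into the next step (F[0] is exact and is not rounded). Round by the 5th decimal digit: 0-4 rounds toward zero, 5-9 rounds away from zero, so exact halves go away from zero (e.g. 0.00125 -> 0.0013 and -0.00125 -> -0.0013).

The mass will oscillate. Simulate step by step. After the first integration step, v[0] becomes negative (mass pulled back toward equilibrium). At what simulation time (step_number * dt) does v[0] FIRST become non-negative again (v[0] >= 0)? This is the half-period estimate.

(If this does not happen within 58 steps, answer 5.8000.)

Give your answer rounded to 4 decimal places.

Answer: 2.7000

Derivation:
Step 0: x=[4.1000] v=[0.0000]
Step 1: x=[4.0819] v=[-0.1809]
Step 2: x=[4.0460] v=[-0.3593]
Step 3: x=[3.9927] v=[-0.5327]
Step 4: x=[3.9228] v=[-0.6986]
Step 5: x=[3.8373] v=[-0.8548]
Step 6: x=[3.7374] v=[-0.9991]
Step 7: x=[3.6245] v=[-1.1295]
Step 8: x=[3.5001] v=[-1.2442]
Step 9: x=[3.3659] v=[-1.3416]
Step 10: x=[3.2239] v=[-1.4203]
Step 11: x=[3.0760] v=[-1.4793]
Step 12: x=[2.9242] v=[-1.5177]
Step 13: x=[2.7707] v=[-1.5350]
Step 14: x=[2.6176] v=[-1.5309]
Step 15: x=[2.4671] v=[-1.5055]
Step 16: x=[2.3212] v=[-1.4592]
Step 17: x=[2.1819] v=[-1.3926]
Step 18: x=[2.0512] v=[-1.3066]
Step 19: x=[1.9310] v=[-1.2024]
Step 20: x=[1.8229] v=[-1.0815]
Step 21: x=[1.7283] v=[-0.9456]
Step 22: x=[1.6487] v=[-0.7965]
Step 23: x=[1.5851] v=[-0.6363]
Step 24: x=[1.5384] v=[-0.4673]
Step 25: x=[1.5092] v=[-0.2918]
Step 26: x=[1.4980] v=[-0.1122]
Step 27: x=[1.5049] v=[0.0690]
First v>=0 after going negative at step 27, time=2.7000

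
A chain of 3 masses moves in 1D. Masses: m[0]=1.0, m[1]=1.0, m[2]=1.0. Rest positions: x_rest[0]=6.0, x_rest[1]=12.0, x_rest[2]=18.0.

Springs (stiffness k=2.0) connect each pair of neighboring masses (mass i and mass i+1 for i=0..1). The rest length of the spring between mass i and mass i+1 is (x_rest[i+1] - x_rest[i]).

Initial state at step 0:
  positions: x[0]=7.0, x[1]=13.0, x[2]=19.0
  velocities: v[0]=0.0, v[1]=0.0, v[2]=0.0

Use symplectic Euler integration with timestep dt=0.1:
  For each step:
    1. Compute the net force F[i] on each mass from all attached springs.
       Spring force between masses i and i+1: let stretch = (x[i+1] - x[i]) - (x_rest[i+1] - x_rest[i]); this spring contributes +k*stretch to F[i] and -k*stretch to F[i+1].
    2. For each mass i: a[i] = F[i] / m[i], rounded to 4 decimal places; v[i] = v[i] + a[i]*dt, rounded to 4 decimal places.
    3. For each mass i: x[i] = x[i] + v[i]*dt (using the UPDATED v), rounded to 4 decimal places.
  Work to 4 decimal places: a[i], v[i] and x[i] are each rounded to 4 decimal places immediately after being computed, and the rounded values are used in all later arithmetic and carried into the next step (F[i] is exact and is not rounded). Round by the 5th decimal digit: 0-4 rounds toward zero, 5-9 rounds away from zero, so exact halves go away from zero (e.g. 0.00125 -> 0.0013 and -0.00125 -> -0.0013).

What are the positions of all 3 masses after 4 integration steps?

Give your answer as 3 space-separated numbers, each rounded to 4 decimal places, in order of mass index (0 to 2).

Step 0: x=[7.0000 13.0000 19.0000] v=[0.0000 0.0000 0.0000]
Step 1: x=[7.0000 13.0000 19.0000] v=[0.0000 0.0000 0.0000]
Step 2: x=[7.0000 13.0000 19.0000] v=[0.0000 0.0000 0.0000]
Step 3: x=[7.0000 13.0000 19.0000] v=[0.0000 0.0000 0.0000]
Step 4: x=[7.0000 13.0000 19.0000] v=[0.0000 0.0000 0.0000]

Answer: 7.0000 13.0000 19.0000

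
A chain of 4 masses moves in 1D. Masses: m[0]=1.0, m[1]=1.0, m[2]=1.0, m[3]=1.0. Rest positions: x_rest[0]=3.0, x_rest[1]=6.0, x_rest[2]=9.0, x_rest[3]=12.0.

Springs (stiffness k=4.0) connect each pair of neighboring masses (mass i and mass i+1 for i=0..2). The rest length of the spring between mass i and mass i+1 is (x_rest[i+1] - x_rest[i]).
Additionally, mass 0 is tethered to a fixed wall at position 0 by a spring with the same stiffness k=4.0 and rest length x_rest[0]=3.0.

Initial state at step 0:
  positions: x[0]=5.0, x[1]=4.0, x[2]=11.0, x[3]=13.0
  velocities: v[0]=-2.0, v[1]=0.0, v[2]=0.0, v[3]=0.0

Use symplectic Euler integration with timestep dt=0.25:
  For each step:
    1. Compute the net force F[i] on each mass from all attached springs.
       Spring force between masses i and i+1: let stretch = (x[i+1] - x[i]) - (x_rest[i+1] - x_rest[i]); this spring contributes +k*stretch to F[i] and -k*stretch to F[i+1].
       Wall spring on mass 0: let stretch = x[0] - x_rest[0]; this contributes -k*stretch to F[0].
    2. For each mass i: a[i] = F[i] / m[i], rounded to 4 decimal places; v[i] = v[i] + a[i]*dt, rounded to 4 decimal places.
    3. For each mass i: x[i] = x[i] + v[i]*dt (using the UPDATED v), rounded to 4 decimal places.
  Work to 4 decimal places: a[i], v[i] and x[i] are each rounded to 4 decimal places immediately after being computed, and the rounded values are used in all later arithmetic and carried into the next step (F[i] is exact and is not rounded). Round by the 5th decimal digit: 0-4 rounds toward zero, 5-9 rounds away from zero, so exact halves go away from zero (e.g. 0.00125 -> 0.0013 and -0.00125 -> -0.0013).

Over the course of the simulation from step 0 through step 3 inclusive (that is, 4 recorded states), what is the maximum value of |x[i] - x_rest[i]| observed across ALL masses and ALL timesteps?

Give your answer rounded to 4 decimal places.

Step 0: x=[5.0000 4.0000 11.0000 13.0000] v=[-2.0000 0.0000 0.0000 0.0000]
Step 1: x=[3.0000 6.0000 9.7500 13.2500] v=[-8.0000 8.0000 -5.0000 1.0000]
Step 2: x=[1.0000 8.1875 8.4375 13.3750] v=[-8.0000 8.7500 -5.2500 0.5000]
Step 3: x=[0.5469 8.6406 8.2969 13.0156] v=[-1.8125 1.8125 -0.5625 -1.4375]
Max displacement = 2.6406

Answer: 2.6406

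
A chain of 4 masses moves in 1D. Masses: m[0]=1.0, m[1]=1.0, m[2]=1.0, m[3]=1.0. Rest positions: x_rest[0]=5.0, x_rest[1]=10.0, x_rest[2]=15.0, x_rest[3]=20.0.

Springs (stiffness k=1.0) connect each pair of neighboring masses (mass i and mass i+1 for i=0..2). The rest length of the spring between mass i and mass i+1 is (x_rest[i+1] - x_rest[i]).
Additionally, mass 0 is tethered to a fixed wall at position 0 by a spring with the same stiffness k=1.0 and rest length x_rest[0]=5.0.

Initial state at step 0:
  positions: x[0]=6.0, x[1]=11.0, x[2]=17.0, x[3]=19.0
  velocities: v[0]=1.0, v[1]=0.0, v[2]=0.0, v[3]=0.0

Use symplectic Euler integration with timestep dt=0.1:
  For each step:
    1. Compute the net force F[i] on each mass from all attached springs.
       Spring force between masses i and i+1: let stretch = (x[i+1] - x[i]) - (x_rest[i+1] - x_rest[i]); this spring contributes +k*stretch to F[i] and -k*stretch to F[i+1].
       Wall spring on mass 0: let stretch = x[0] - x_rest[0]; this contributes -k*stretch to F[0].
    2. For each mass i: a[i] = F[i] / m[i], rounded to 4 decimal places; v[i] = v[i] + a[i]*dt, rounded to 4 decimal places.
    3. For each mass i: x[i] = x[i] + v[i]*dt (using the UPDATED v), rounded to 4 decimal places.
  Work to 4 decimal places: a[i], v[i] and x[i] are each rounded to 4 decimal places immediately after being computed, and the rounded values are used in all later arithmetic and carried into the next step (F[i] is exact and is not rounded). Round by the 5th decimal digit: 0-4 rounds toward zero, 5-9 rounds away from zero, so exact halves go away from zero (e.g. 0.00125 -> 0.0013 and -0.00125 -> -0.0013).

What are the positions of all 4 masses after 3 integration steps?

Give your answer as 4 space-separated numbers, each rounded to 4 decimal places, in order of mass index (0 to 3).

Step 0: x=[6.0000 11.0000 17.0000 19.0000] v=[1.0000 0.0000 0.0000 0.0000]
Step 1: x=[6.0900 11.0100 16.9600 19.0300] v=[0.9000 0.1000 -0.4000 0.3000]
Step 2: x=[6.1683 11.0303 16.8812 19.0893] v=[0.7830 0.2030 -0.7880 0.5930]
Step 3: x=[6.2335 11.0605 16.7660 19.1765] v=[0.6524 0.3019 -1.1523 0.8722]

Answer: 6.2335 11.0605 16.7660 19.1765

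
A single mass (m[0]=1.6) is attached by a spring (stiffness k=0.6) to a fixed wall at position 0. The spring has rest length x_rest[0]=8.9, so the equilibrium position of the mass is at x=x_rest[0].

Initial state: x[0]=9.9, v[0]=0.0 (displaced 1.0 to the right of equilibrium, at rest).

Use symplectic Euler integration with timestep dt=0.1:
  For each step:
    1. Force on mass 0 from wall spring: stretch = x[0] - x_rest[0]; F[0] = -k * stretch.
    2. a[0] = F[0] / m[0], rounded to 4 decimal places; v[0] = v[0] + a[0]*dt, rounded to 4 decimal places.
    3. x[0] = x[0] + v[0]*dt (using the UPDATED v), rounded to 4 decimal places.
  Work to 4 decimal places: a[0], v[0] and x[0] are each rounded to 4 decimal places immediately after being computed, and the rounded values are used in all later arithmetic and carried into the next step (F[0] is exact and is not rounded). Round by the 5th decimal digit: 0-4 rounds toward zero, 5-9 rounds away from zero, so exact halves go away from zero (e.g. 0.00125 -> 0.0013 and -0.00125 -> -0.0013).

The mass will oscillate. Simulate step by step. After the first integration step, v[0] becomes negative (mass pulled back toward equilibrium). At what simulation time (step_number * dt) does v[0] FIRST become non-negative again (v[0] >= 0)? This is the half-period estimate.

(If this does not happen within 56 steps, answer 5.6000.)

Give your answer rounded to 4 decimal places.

Step 0: x=[9.9000] v=[0.0000]
Step 1: x=[9.8963] v=[-0.0375]
Step 2: x=[9.8888] v=[-0.0749]
Step 3: x=[9.8776] v=[-0.1120]
Step 4: x=[9.8627] v=[-0.1487]
Step 5: x=[9.8442] v=[-0.1848]
Step 6: x=[9.8222] v=[-0.2202]
Step 7: x=[9.7967] v=[-0.2548]
Step 8: x=[9.7679] v=[-0.2884]
Step 9: x=[9.7358] v=[-0.3210]
Step 10: x=[9.7006] v=[-0.3523]
Step 11: x=[9.6624] v=[-0.3823]
Step 12: x=[9.6213] v=[-0.4109]
Step 13: x=[9.5775] v=[-0.4380]
Step 14: x=[9.5312] v=[-0.4634]
Step 15: x=[9.4825] v=[-0.4871]
Step 16: x=[9.4316] v=[-0.5089]
Step 17: x=[9.3787] v=[-0.5288]
Step 18: x=[9.3240] v=[-0.5468]
Step 19: x=[9.2677] v=[-0.5627]
Step 20: x=[9.2101] v=[-0.5765]
Step 21: x=[9.1513] v=[-0.5881]
Step 22: x=[9.0916] v=[-0.5975]
Step 23: x=[9.0311] v=[-0.6047]
Step 24: x=[8.9701] v=[-0.6096]
Step 25: x=[8.9089] v=[-0.6122]
Step 26: x=[8.8477] v=[-0.6125]
Step 27: x=[8.7867] v=[-0.6105]
Step 28: x=[8.7261] v=[-0.6063]
Step 29: x=[8.6661] v=[-0.5998]
Step 30: x=[8.6070] v=[-0.5910]
Step 31: x=[8.5490] v=[-0.5800]
Step 32: x=[8.4923] v=[-0.5668]
Step 33: x=[8.4372] v=[-0.5515]
Step 34: x=[8.3838] v=[-0.5341]
Step 35: x=[8.3323] v=[-0.5147]
Step 36: x=[8.2830] v=[-0.4934]
Step 37: x=[8.2360] v=[-0.4703]
Step 38: x=[8.1915] v=[-0.4454]
Step 39: x=[8.1496] v=[-0.4188]
Step 40: x=[8.1105] v=[-0.3907]
Step 41: x=[8.0744] v=[-0.3611]
Step 42: x=[8.0414] v=[-0.3301]
Step 43: x=[8.0116] v=[-0.2979]
Step 44: x=[7.9851] v=[-0.2646]
Step 45: x=[7.9621] v=[-0.2303]
Step 46: x=[7.9426] v=[-0.1951]
Step 47: x=[7.9267] v=[-0.1592]
Step 48: x=[7.9144] v=[-0.1227]
Step 49: x=[7.9058] v=[-0.0857]
Step 50: x=[7.9010] v=[-0.0484]
Step 51: x=[7.8999] v=[-0.0109]
Step 52: x=[7.9026] v=[0.0266]
First v>=0 after going negative at step 52, time=5.2000

Answer: 5.2000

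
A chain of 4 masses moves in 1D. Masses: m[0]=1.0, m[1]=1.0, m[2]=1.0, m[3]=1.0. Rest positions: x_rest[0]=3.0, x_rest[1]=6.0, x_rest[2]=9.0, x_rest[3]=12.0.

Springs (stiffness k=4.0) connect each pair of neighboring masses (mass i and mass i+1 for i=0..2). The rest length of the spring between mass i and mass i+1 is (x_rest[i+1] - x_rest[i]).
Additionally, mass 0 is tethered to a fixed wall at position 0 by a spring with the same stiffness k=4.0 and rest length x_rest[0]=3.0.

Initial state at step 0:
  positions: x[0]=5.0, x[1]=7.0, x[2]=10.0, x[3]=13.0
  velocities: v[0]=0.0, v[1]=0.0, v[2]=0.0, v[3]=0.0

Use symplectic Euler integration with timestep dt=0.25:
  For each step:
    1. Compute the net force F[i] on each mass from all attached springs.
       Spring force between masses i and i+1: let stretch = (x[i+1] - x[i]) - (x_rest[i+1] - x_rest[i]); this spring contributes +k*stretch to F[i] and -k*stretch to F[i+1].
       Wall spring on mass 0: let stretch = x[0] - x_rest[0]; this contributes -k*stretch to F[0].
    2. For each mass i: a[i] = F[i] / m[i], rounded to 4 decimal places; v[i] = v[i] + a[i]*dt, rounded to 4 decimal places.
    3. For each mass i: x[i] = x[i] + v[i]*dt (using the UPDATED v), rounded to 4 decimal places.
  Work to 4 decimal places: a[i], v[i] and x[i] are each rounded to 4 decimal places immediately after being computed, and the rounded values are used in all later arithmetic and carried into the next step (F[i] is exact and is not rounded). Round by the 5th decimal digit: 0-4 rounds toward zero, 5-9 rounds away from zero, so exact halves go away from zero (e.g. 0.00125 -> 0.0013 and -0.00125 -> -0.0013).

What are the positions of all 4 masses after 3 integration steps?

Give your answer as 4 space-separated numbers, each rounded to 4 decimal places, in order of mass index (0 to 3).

Answer: 2.3906 7.2188 10.2031 13.0156

Derivation:
Step 0: x=[5.0000 7.0000 10.0000 13.0000] v=[0.0000 0.0000 0.0000 0.0000]
Step 1: x=[4.2500 7.2500 10.0000 13.0000] v=[-3.0000 1.0000 0.0000 0.0000]
Step 2: x=[3.1875 7.4375 10.0625 13.0000] v=[-4.2500 0.7500 0.2500 0.0000]
Step 3: x=[2.3906 7.2188 10.2031 13.0156] v=[-3.1875 -0.8750 0.5625 0.0625]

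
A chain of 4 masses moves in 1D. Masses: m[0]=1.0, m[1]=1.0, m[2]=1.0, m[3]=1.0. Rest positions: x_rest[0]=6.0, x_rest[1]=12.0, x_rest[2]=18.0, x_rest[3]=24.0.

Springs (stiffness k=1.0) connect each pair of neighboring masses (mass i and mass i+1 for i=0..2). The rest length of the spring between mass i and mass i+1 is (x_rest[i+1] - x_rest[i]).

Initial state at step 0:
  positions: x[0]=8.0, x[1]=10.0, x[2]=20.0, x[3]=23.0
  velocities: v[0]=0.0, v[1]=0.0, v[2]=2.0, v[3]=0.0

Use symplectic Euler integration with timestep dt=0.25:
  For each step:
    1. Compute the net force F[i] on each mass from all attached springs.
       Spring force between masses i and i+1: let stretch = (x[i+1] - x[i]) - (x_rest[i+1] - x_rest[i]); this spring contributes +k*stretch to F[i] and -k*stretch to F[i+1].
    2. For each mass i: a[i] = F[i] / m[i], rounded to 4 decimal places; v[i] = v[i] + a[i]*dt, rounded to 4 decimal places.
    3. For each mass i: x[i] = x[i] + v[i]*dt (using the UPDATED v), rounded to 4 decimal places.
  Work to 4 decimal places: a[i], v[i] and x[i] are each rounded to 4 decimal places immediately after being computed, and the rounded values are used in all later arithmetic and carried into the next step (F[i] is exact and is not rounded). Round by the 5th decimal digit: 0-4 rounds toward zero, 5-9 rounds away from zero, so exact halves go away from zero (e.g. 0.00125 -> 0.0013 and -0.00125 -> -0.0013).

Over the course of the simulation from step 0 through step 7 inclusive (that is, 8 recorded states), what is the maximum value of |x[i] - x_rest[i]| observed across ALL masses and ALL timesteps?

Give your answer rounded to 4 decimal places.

Step 0: x=[8.0000 10.0000 20.0000 23.0000] v=[0.0000 0.0000 2.0000 0.0000]
Step 1: x=[7.7500 10.5000 20.0625 23.1875] v=[-1.0000 2.0000 0.2500 0.7500]
Step 2: x=[7.2969 11.4258 19.7227 23.5547] v=[-1.8125 3.7031 -1.3594 1.4688]
Step 3: x=[6.7268 12.6121 19.1038 24.0574] v=[-2.2803 4.7451 -2.4756 2.0108]
Step 4: x=[6.1496 13.8363 18.3888 24.6255] v=[-2.3090 4.8967 -2.8601 2.2724]
Step 5: x=[5.6778 14.8646 17.7790 25.1788] v=[-1.8873 4.1132 -2.4391 2.2132]
Step 6: x=[5.4052 15.5009 17.4496 25.6446] v=[-1.0906 2.5451 -1.3178 1.8633]
Step 7: x=[5.3885 15.6280 17.5106 25.9733] v=[-0.0667 0.5084 0.2438 1.3146]
Max displacement = 3.6280

Answer: 3.6280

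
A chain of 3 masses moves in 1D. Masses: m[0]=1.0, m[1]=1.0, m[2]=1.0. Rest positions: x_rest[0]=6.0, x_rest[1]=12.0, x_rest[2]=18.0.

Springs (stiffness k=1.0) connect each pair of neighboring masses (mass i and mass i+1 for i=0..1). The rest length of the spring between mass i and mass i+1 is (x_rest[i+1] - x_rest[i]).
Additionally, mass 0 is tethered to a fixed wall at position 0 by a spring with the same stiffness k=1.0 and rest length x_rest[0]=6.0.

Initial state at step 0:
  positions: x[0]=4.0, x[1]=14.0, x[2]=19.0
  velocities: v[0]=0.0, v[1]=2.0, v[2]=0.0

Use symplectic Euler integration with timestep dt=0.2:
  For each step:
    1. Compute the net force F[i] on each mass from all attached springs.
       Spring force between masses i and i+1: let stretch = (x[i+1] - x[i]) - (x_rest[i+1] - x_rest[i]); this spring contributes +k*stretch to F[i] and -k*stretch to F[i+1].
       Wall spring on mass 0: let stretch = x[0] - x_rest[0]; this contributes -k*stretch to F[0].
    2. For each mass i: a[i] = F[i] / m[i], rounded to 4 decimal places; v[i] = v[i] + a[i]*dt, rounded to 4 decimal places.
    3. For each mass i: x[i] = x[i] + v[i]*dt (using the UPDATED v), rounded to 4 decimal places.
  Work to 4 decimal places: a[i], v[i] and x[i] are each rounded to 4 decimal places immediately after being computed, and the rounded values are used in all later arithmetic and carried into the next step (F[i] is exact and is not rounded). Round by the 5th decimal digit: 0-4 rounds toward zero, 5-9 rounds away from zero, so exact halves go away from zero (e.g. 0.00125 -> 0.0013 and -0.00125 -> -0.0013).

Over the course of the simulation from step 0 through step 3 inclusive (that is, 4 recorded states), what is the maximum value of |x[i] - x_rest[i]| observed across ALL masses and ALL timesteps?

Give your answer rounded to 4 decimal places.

Step 0: x=[4.0000 14.0000 19.0000] v=[0.0000 2.0000 0.0000]
Step 1: x=[4.2400 14.2000 19.0400] v=[1.2000 1.0000 0.2000]
Step 2: x=[4.7088 14.1952 19.1264] v=[2.3440 -0.0240 0.4320]
Step 3: x=[5.3687 14.0082 19.2556] v=[3.2995 -0.9350 0.6458]
Max displacement = 2.2000

Answer: 2.2000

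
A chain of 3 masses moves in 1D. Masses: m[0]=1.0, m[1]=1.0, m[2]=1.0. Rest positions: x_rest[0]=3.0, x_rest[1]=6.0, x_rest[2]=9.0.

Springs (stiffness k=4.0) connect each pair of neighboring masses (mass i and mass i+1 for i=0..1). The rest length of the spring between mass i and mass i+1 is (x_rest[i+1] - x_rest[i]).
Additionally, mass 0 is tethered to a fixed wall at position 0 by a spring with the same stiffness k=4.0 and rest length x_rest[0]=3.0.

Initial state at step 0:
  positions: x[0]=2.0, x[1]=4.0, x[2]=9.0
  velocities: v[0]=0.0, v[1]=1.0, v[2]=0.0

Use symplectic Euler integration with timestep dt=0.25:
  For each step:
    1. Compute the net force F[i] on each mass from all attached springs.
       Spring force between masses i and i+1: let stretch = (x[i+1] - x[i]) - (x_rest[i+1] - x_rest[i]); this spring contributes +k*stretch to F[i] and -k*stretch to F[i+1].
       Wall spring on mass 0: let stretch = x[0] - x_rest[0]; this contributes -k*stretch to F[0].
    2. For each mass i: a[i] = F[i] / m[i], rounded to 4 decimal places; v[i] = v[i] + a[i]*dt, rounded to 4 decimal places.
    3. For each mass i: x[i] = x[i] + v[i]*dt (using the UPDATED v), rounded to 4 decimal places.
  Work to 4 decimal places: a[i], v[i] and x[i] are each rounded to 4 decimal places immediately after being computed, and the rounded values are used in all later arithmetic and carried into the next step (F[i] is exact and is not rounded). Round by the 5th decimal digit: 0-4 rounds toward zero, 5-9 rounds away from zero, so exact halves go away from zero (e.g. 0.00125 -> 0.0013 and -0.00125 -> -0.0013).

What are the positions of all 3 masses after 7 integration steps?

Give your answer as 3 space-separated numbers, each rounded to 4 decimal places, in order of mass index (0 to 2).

Answer: 3.5272 5.9200 9.9453

Derivation:
Step 0: x=[2.0000 4.0000 9.0000] v=[0.0000 1.0000 0.0000]
Step 1: x=[2.0000 5.0000 8.5000] v=[0.0000 4.0000 -2.0000]
Step 2: x=[2.2500 6.1250 7.8750] v=[1.0000 4.5000 -2.5000]
Step 3: x=[2.9063 6.7188 7.5625] v=[2.6250 2.3750 -1.2500]
Step 4: x=[3.7891 6.5704 7.7891] v=[3.5312 -0.5938 0.9063]
Step 5: x=[4.4200 6.0313 8.4610] v=[2.5234 -2.1564 2.6876]
Step 6: x=[4.3487 5.6968 9.2755] v=[-0.2853 -1.3380 3.2579]
Step 7: x=[3.5272 5.9200 9.9453] v=[-3.2859 0.8926 2.6792]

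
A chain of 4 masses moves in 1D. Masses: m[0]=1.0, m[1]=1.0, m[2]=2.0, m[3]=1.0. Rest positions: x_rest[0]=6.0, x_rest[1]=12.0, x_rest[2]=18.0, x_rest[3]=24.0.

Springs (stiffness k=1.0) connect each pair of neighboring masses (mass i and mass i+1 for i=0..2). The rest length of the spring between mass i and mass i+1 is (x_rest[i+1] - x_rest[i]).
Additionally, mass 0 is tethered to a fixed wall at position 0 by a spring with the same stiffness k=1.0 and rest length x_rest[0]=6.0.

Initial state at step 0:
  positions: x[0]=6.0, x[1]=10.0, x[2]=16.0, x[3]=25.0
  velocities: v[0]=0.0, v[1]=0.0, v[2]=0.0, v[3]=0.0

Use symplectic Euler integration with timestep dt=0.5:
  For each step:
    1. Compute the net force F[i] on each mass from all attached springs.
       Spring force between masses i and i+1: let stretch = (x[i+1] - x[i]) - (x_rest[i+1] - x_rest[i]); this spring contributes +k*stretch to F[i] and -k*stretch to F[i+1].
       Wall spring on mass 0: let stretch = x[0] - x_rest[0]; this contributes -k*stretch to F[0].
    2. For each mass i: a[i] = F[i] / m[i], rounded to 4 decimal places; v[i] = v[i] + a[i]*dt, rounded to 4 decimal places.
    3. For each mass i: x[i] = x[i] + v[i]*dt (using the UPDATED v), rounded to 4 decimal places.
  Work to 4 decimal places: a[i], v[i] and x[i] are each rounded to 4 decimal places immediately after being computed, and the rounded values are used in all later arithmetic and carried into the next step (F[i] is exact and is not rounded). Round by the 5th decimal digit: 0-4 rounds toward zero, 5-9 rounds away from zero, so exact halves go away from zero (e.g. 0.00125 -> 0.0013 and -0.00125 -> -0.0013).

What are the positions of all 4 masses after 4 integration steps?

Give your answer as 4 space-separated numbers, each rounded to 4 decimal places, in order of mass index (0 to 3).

Answer: 5.0001 12.0450 18.0988 21.0410

Derivation:
Step 0: x=[6.0000 10.0000 16.0000 25.0000] v=[0.0000 0.0000 0.0000 0.0000]
Step 1: x=[5.5000 10.5000 16.3750 24.2500] v=[-1.0000 1.0000 0.7500 -1.5000]
Step 2: x=[4.8750 11.2188 17.0000 23.0313] v=[-1.2500 1.4375 1.2500 -2.4375]
Step 3: x=[4.6172 11.7969 17.6563 21.8047] v=[-0.5156 1.1562 1.3126 -2.4532]
Step 4: x=[5.0001 12.0450 18.0988 21.0410] v=[0.7657 0.4961 0.8849 -1.5274]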